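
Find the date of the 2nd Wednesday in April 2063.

April 2063 begins on a Sunday, so the first Wednesday is April 4 (3 days later).
The 2nd Wednesday is 1 weeks later: 4 + 7 = 11.

11 April 2063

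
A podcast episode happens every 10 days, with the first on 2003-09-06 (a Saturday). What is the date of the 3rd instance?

The 3rd occurrence is 2 intervals after the first: 2 × 10 = 20 days after 2003-09-06.
20 days later is 2003-09-26.

2003-09-26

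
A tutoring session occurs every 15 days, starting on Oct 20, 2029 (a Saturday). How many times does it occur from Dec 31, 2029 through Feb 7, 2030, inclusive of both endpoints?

Occurrences land 15·i days after Oct 20, 2029 for i = 0, 1, 2, …
Dec 31, 2029 is 72 days after the start; 72 ÷ 15 = 4 remainder 12; since the remainder is 12, round up to i = 5. First occurrence in the window: #6 on Jan 3, 2030 (5×15 = 75 days in).
Feb 7, 2030 is 110 days after the start; 110 ÷ 15 = 7 remainder 5. Last occurrence in the window: #8 on Feb 2, 2030.
Occurrences #6 through #8: 3 in total.

3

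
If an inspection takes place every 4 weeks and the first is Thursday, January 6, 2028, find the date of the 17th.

March 29, 2029

The 17th occurrence is 16 intervals after the first: 16 × 28 = 448 days after January 6, 2028.
January has 31 days — 25 days to the end of January leaves 423.
From end of January to end of 2028 is 335 days (88 left).
January has 31 days (57 left).
February has 28 days (29 left).
29 days into March → March 29, 2029.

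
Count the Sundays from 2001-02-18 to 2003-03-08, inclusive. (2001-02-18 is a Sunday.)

2001-02-18 is a Sunday; the first Sunday on or after it is 2001-02-18.
From 2001-02-18 to 2003-03-08: 316 + 365 + 67 = 748 days (rest of 2001, 2002, to 2003-03-08 in 2003).
748 ÷ 7 = 106 full weeks with remainder 6, so 106 more Sundays after the first → 107.

107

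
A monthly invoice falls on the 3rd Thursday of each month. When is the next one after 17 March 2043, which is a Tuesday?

March 2043 starts on a Sunday; its first Thursday is the 5th, so the 3rd Thursday is the 19th — 19 March 2043.
19 March 2043 is after 17 March 2043, so that is the next one.

19 March 2043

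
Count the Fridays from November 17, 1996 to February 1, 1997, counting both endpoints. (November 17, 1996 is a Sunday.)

11

November 17, 1996 is a Sunday; the first Friday on or after it is November 22, 1996 (5 days later).
From November 22, 1996 to February 1, 1997: 8 + 31 + 31 + 1 = 71 days (rest of November, December, January, February).
71 ÷ 7 = 10 full weeks with remainder 1, so 10 more Fridays after the first → 11.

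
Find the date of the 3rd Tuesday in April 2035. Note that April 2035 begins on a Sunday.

April 2035 begins on a Sunday, so the first Tuesday is April 3 (2 days later).
The 3rd Tuesday is 2 weeks later: 3 + 14 = 17.

17 April 2035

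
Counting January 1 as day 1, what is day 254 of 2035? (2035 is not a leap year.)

January has 31 days (254 − 31 = 223 remain).
February has 28 days (223 − 28 = 195 remain).
March has 31 days (195 − 31 = 164 remain).
April has 30 days (164 − 30 = 134 remain).
May has 31 days (134 − 31 = 103 remain).
June has 30 days (103 − 30 = 73 remain).
July has 31 days (73 − 31 = 42 remain).
August has 31 days (42 − 31 = 11 remain).
11 into September → September 11.

September 11, 2035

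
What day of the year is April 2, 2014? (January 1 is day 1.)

92

Days in months before April: 31 + 28 + 31 = 90.
Plus 2 days into April → day 92.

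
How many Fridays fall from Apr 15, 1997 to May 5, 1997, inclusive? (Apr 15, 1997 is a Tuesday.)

Apr 15, 1997 is a Tuesday; the first Friday on or after it is Apr 18, 1997 (3 days later).
From Apr 18, 1997 to May 5, 1997: 12 + 5 = 17 days (rest of Apr, May).
17 ÷ 7 = 2 full weeks with remainder 3, so 2 more Fridays after the first → 3.

3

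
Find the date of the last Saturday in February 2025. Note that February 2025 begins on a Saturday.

February 22, 2025

February 2025 begins on a Saturday, so the first Saturday is February 1.
February 2025 has 28 days. Adding weeks: 1, 8, 15, 22 — the last one ≤ 28 is the 22nd.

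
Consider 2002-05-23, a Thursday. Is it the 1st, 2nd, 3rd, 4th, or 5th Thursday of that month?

4th

Day 23 falls in week ⌈23/7⌉ of the month.
Days 1–7 hold the 1st Thursday, 8–14 the 2nd, 15–21 the 3rd, 22–28 the 4th, 29–31 the 5th.
23 is in the range for the 4th.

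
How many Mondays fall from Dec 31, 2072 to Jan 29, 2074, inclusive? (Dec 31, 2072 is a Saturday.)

Dec 31, 2072 is a Saturday; the first Monday on or after it is Jan 2, 2073 (2 days later).
From Jan 2, 2073 to Jan 29, 2074: 363 + 29 = 392 days (rest of 2073, to Jan 29, 2074 in 2074).
392 ÷ 7 = 56 full weeks with remainder 0, so 56 more Mondays after the first → 57.

57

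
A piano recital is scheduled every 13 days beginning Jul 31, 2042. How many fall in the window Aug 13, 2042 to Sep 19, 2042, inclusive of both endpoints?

3

Occurrences land 13·i days after Jul 31, 2042 for i = 0, 1, 2, …
Aug 13, 2042 is 13 days after the start; 13 ÷ 13 = 1 remainder 0. First occurrence in the window: #2 on Aug 13, 2042 (1×13 = 13 days in).
Sep 19, 2042 is 50 days after the start; 50 ÷ 13 = 3 remainder 11. Last occurrence in the window: #4 on Sep 8, 2042.
Occurrences #2 through #4: 3 in total.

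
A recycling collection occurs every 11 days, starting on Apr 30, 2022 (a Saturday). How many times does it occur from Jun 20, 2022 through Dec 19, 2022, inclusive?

Occurrences land 11·i days after Apr 30, 2022 for i = 0, 1, 2, …
Jun 20, 2022 is 51 days after the start; 51 ÷ 11 = 4 remainder 7; since the remainder is 7, round up to i = 5. First occurrence in the window: #6 on Jun 24, 2022 (5×11 = 55 days in).
Dec 19, 2022 is 233 days after the start; 233 ÷ 11 = 21 remainder 2. Last occurrence in the window: #22 on Dec 17, 2022.
Occurrences #6 through #22: 17 in total.

17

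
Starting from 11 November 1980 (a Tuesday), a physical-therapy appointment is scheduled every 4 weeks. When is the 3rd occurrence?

The 3rd occurrence is 2 intervals after the first: 2 × 28 = 56 days after 11 November 1980.
November has 30 days — 19 days to the end of November leaves 37.
December has 31 days (6 left).
6 days into January → 6 January 1981.

6 January 1981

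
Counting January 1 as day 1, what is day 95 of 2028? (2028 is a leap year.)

April 4, 2028

January has 31 days (95 − 31 = 64 remain).
February has 29 days (64 − 29 = 35 remain).
March has 31 days (35 − 31 = 4 remain).
4 into April → April 4.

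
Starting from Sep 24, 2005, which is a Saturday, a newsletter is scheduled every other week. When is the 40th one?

The 40th occurrence is 39 intervals after the first: 39 × 14 = 546 days after Sep 24, 2005.
Sep has 30 days — 6 days to the end of Sep leaves 540.
From end of Sep to end of 2005 is 92 days (448 left).
2006 has 365 days (83 left).
Jan has 31 days (52 left).
Feb has 28 days (24 left).
24 days into Mar → Mar 24, 2007.

Mar 24, 2007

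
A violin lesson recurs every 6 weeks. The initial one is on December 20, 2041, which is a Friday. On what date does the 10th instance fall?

January 2, 2043

The 10th occurrence is 9 intervals after the first: 9 × 42 = 378 days after December 20, 2041.
December has 31 days — 11 days to the end of December leaves 367.
January has 31 days (336 left).
February has 28 days (308 left).
March has 31 days (277 left).
April has 30 days (247 left).
May has 31 days (216 left).
June has 30 days (186 left).
July has 31 days (155 left).
August has 31 days (124 left).
September has 30 days (94 left).
October has 31 days (63 left).
November has 30 days (33 left).
December has 31 days (2 left).
2 days into January → January 2, 2043.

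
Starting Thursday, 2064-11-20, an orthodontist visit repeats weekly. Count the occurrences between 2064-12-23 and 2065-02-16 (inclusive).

Occurrences land 7·i days after 2064-11-20 for i = 0, 1, 2, …
2064-12-23 is 33 days after the start; 33 ÷ 7 = 4 remainder 5; since the remainder is 5, round up to i = 5. First occurrence in the window: #6 on 2064-12-25 (5×7 = 35 days in).
2065-02-16 is 88 days after the start; 88 ÷ 7 = 12 remainder 4. Last occurrence in the window: #13 on 2065-02-12.
Occurrences #6 through #13: 8 in total.

8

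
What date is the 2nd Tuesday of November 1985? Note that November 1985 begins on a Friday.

November 1985 begins on a Friday, so the first Tuesday is November 5 (4 days later).
The 2nd Tuesday is 1 weeks later: 5 + 7 = 12.

November 12, 1985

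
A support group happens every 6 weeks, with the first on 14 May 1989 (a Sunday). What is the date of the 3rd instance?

The 3rd occurrence is 2 intervals after the first: 2 × 42 = 84 days after 14 May 1989.
May has 31 days — 17 days to the end of May leaves 67.
June has 30 days (37 left).
July has 31 days (6 left).
6 days into August → 6 August 1989.

6 August 1989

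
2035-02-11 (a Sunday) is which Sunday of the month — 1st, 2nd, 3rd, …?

2nd

Day 11 falls in week ⌈11/7⌉ of the month.
Days 1–7 hold the 1st Sunday, 8–14 the 2nd, 15–21 the 3rd, 22–28 the 4th, 29–31 the 5th.
11 is in the range for the 2nd.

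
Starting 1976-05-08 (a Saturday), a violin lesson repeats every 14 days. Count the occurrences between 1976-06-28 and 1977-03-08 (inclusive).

Occurrences land 14·i days after 1976-05-08 for i = 0, 1, 2, …
1976-06-28 is 51 days after the start; 51 ÷ 14 = 3 remainder 9; since the remainder is 9, round up to i = 4. First occurrence in the window: #5 on 1976-07-03 (4×14 = 56 days in).
1977-03-08 is 304 days after the start; 304 ÷ 14 = 21 remainder 10. Last occurrence in the window: #22 on 1977-02-26.
Occurrences #5 through #22: 18 in total.

18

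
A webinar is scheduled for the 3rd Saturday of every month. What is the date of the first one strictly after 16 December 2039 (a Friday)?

17 December 2039

December 2039 starts on a Thursday; its first Saturday is the 3rd, so the 3rd Saturday is the 17th — 17 December 2039.
17 December 2039 is after 16 December 2039, so that is the next one.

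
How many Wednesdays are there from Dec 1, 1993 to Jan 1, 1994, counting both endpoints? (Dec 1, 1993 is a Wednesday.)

Dec 1, 1993 is a Wednesday; the first Wednesday on or after it is Dec 1, 1993.
From Dec 1, 1993 to Jan 1, 1994: 30 + 1 = 31 days (rest of Dec, Jan).
31 ÷ 7 = 4 full weeks with remainder 3, so 4 more Wednesdays after the first → 5.

5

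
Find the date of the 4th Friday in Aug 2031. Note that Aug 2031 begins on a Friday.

Aug 22, 2031

Aug 2031 begins on a Friday, so the first Friday is Aug 1.
The 4th Friday is 3 weeks later: 1 + 21 = 22.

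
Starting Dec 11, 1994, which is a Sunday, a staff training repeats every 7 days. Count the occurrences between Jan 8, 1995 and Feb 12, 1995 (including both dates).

Occurrences land 7·i days after Dec 11, 1994 for i = 0, 1, 2, …
Jan 8, 1995 is 28 days after the start; 28 ÷ 7 = 4 remainder 0. First occurrence in the window: #5 on Jan 8, 1995 (4×7 = 28 days in).
Feb 12, 1995 is 63 days after the start; 63 ÷ 7 = 9 remainder 0. Last occurrence in the window: #10 on Feb 12, 1995.
Occurrences #5 through #10: 6 in total.

6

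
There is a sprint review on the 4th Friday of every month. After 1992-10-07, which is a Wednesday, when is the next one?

1992-10-23

October 1992 starts on a Thursday; its first Friday is the 2nd, so the 4th Friday is the 23rd — 1992-10-23.
1992-10-23 is after 1992-10-07, so that is the next one.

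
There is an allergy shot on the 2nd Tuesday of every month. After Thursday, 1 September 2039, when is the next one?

13 September 2039

September 2039 starts on a Thursday; its first Tuesday is the 6th, so the 2nd Tuesday is the 13th — 13 September 2039.
13 September 2039 is after 1 September 2039, so that is the next one.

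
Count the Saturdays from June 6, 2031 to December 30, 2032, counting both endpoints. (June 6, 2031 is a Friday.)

June 6, 2031 is a Friday; the first Saturday on or after it is June 7, 2031 (1 day later).
From June 7, 2031 to December 30, 2032: 207 + 365 = 572 days (rest of 2031, to December 30, 2032 in 2032).
572 ÷ 7 = 81 full weeks with remainder 5, so 81 more Saturdays after the first → 82.

82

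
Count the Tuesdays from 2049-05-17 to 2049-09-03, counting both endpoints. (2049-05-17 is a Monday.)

16

2049-05-17 is a Monday; the first Tuesday on or after it is 2049-05-18 (1 day later).
From 2049-05-18 to 2049-09-03: 13 + 30 + 31 + 31 + 3 = 108 days (rest of May, June, July, August, September).
108 ÷ 7 = 15 full weeks with remainder 3, so 15 more Tuesdays after the first → 16.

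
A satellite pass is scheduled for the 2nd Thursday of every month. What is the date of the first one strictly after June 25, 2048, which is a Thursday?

July 9, 2048

June 2048 starts on a Monday; its first Thursday is the 4th, so the 2nd Thursday is the 11th — June 11, 2048.
That is not after June 25, 2048, so look at July 2048.
July 2048 starts on a Wednesday; its first Thursday is the 2nd, so the 2nd Thursday is the 9th — July 9, 2048.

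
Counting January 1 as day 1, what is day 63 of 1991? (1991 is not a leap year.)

March 4, 1991

January has 31 days (63 − 31 = 32 remain).
February has 28 days (32 − 28 = 4 remain).
4 into March → March 4.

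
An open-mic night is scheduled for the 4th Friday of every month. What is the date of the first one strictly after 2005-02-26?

2005-03-25

February 2005 starts on a Tuesday; its first Friday is the 4th, so the 4th Friday is the 25th — 2005-02-25.
That is not after 2005-02-26, so look at March 2005.
March 2005 starts on a Tuesday; its first Friday is the 4th, so the 4th Friday is the 25th — 2005-03-25.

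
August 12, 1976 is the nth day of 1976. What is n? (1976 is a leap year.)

Days in months before August: 31 + 29 + 31 + 30 + 31 + 30 + 31 = 213.
Plus 12 days into August → day 225.

225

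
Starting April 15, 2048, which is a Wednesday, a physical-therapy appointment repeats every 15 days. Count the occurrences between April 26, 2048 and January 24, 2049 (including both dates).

Occurrences land 15·i days after April 15, 2048 for i = 0, 1, 2, …
April 26, 2048 is 11 days after the start; 11 ÷ 15 = 0 remainder 11; since the remainder is 11, round up to i = 1. First occurrence in the window: #2 on April 30, 2048 (1×15 = 15 days in).
January 24, 2049 is 284 days after the start; 284 ÷ 15 = 18 remainder 14. Last occurrence in the window: #19 on January 10, 2049.
Occurrences #2 through #19: 18 in total.

18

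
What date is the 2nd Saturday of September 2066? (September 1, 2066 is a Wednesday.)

September 2066 begins on a Wednesday, so the first Saturday is September 4 (3 days later).
The 2nd Saturday is 1 weeks later: 4 + 7 = 11.

11 September 2066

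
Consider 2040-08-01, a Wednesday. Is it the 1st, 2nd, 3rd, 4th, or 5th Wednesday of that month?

1st

Day 1 falls in week ⌈1/7⌉ of the month.
Days 1–7 hold the 1st Wednesday, 8–14 the 2nd, 15–21 the 3rd, 22–28 the 4th, 29–31 the 5th.
1 is in the range for the 1st.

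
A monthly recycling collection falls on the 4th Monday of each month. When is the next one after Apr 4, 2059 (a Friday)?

Apr 2059 starts on a Tuesday; its first Monday is the 7th, so the 4th Monday is the 28th — Apr 28, 2059.
Apr 28, 2059 is after Apr 4, 2059, so that is the next one.

Apr 28, 2059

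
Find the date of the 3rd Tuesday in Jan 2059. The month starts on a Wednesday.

Jan 21, 2059

Jan 2059 begins on a Wednesday, so the first Tuesday is Jan 7 (6 days later).
The 3rd Tuesday is 2 weeks later: 7 + 14 = 21.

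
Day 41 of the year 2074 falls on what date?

January has 31 days (41 − 31 = 10 remain).
10 into February → February 10.

2074-02-10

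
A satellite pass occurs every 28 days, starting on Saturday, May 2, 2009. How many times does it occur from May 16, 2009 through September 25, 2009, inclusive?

5

Occurrences land 28·i days after May 2, 2009 for i = 0, 1, 2, …
May 16, 2009 is 14 days after the start; 14 ÷ 28 = 0 remainder 14; since the remainder is 14, round up to i = 1. First occurrence in the window: #2 on May 30, 2009 (1×28 = 28 days in).
September 25, 2009 is 146 days after the start; 146 ÷ 28 = 5 remainder 6. Last occurrence in the window: #6 on September 19, 2009.
Occurrences #2 through #6: 5 in total.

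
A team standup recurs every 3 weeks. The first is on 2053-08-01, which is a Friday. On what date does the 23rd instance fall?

2054-11-06

The 23rd occurrence is 22 intervals after the first: 22 × 21 = 462 days after 2053-08-01.
August has 31 days — 30 days to the end of August leaves 432.
From end of August to end of 2053 is 122 days (310 left).
January has 31 days (279 left).
February has 28 days (251 left).
March has 31 days (220 left).
April has 30 days (190 left).
May has 31 days (159 left).
June has 30 days (129 left).
July has 31 days (98 left).
August has 31 days (67 left).
September has 30 days (37 left).
October has 31 days (6 left).
6 days into November → 2054-11-06.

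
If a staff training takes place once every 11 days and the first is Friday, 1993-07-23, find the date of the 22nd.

1994-03-11

The 22nd occurrence is 21 intervals after the first: 21 × 11 = 231 days after 1993-07-23.
July has 31 days — 8 days to the end of July leaves 223.
August has 31 days (192 left).
September has 30 days (162 left).
October has 31 days (131 left).
November has 30 days (101 left).
December has 31 days (70 left).
January has 31 days (39 left).
February has 28 days (11 left).
11 days into March → 1994-03-11.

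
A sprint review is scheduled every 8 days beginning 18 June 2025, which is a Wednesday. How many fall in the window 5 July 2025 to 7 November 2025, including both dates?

Occurrences land 8·i days after 18 June 2025 for i = 0, 1, 2, …
5 July 2025 is 17 days after the start; 17 ÷ 8 = 2 remainder 1; since the remainder is 1, round up to i = 3. First occurrence in the window: #4 on 12 July 2025 (3×8 = 24 days in).
7 November 2025 is 142 days after the start; 142 ÷ 8 = 17 remainder 6. Last occurrence in the window: #18 on 1 November 2025.
Occurrences #4 through #18: 15 in total.

15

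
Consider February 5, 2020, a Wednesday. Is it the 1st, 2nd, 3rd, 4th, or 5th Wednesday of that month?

Day 5 falls in week ⌈5/7⌉ of the month.
Days 1–7 hold the 1st Wednesday, 8–14 the 2nd, 15–21 the 3rd, 22–28 the 4th, 29–31 the 5th.
5 is in the range for the 1st.

1st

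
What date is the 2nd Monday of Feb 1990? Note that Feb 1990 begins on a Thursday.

Feb 1990 begins on a Thursday, so the first Monday is Feb 5 (4 days later).
The 2nd Monday is 1 weeks later: 5 + 7 = 12.

Feb 12, 1990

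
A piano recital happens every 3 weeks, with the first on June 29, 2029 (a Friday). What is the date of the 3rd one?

The 3rd occurrence is 2 intervals after the first: 2 × 21 = 42 days after June 29, 2029.
June has 30 days — 1 day to the end of June leaves 41.
July has 31 days (10 left).
10 days into August → August 10, 2029.

August 10, 2029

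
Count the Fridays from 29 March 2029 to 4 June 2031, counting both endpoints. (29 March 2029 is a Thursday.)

114

29 March 2029 is a Thursday; the first Friday on or after it is 30 March 2029 (1 day later).
From 30 March 2029 to 4 June 2031: 276 + 365 + 155 = 796 days (rest of 2029, 2030, to 4 June 2031 in 2031).
796 ÷ 7 = 113 full weeks with remainder 5, so 113 more Fridays after the first → 114.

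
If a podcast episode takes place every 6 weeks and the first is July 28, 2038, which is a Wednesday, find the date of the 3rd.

October 20, 2038

The 3rd occurrence is 2 intervals after the first: 2 × 42 = 84 days after July 28, 2038.
July has 31 days — 3 days to the end of July leaves 81.
August has 31 days (50 left).
September has 30 days (20 left).
20 days into October → October 20, 2038.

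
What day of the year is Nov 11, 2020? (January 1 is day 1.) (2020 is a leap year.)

Days in months before Nov: 31 + 29 + 31 + 30 + 31 + 30 + 31 + 31 + 30 + 31 = 305.
Plus 11 days into Nov → day 316.

316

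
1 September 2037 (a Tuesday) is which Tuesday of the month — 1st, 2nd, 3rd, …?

1st

Day 1 falls in week ⌈1/7⌉ of the month.
Days 1–7 hold the 1st Tuesday, 8–14 the 2nd, 15–21 the 3rd, 22–28 the 4th, 29–31 the 5th.
1 is in the range for the 1st.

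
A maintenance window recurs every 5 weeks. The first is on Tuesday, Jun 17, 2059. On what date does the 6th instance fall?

Dec 9, 2059

The 6th occurrence is 5 intervals after the first: 5 × 35 = 175 days after Jun 17, 2059.
Jun has 30 days — 13 days to the end of Jun leaves 162.
Jul has 31 days (131 left).
Aug has 31 days (100 left).
Sep has 30 days (70 left).
Oct has 31 days (39 left).
Nov has 30 days (9 left).
9 days into Dec → Dec 9, 2059.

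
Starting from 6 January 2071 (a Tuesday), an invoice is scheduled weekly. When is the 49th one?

The 49th occurrence is 48 intervals after the first: 48 × 7 = 336 days after 6 January 2071.
January has 31 days — 25 days to the end of January leaves 311.
February has 28 days (283 left).
March has 31 days (252 left).
April has 30 days (222 left).
May has 31 days (191 left).
June has 30 days (161 left).
July has 31 days (130 left).
August has 31 days (99 left).
September has 30 days (69 left).
October has 31 days (38 left).
November has 30 days (8 left).
8 days into December → 8 December 2071.

8 December 2071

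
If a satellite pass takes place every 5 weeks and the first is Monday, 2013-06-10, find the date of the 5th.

2013-10-28

The 5th occurrence is 4 intervals after the first: 4 × 35 = 140 days after 2013-06-10.
June has 30 days — 20 days to the end of June leaves 120.
July has 31 days (89 left).
August has 31 days (58 left).
September has 30 days (28 left).
28 days into October → 2013-10-28.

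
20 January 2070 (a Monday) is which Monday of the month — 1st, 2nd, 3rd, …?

3rd

Day 20 falls in week ⌈20/7⌉ of the month.
Days 1–7 hold the 1st Monday, 8–14 the 2nd, 15–21 the 3rd, 22–28 the 4th, 29–31 the 5th.
20 is in the range for the 3rd.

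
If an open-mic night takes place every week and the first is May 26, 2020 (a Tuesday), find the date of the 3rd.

June 9, 2020

The 3rd occurrence is 2 intervals after the first: 2 × 7 = 14 days after May 26, 2020.
May has 31 days — 5 days to the end of May leaves 9.
9 days into June → June 9, 2020.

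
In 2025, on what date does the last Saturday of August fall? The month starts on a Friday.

2025-08-30

August 2025 begins on a Friday, so the first Saturday is August 2 (1 day later).
August 2025 has 31 days. Adding weeks: 2, 9, 16, 23, 30 — the last one ≤ 31 is the 30th.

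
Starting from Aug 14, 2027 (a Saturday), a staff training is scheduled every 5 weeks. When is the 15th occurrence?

The 15th occurrence is 14 intervals after the first: 14 × 35 = 490 days after Aug 14, 2027.
Aug has 31 days — 17 days to the end of Aug leaves 473.
From end of Aug to end of 2027 is 122 days (351 left).
Jan has 31 days (320 left).
Feb has 29 days (291 left).
Mar has 31 days (260 left).
Apr has 30 days (230 left).
May has 31 days (199 left).
Jun has 30 days (169 left).
Jul has 31 days (138 left).
Aug has 31 days (107 left).
Sep has 30 days (77 left).
Oct has 31 days (46 left).
Nov has 30 days (16 left).
16 days into Dec → Dec 16, 2028.

Dec 16, 2028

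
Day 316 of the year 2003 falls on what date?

January has 31 days (316 − 31 = 285 remain).
February has 28 days (285 − 28 = 257 remain).
March has 31 days (257 − 31 = 226 remain).
April has 30 days (226 − 30 = 196 remain).
May has 31 days (196 − 31 = 165 remain).
June has 30 days (165 − 30 = 135 remain).
July has 31 days (135 − 31 = 104 remain).
August has 31 days (104 − 31 = 73 remain).
September has 30 days (73 − 30 = 43 remain).
October has 31 days (43 − 31 = 12 remain).
12 into November → November 12.

2003-11-12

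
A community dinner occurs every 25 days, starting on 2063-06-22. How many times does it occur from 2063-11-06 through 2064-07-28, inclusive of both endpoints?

11

Occurrences land 25·i days after 2063-06-22 for i = 0, 1, 2, …
2063-11-06 is 137 days after the start; 137 ÷ 25 = 5 remainder 12; since the remainder is 12, round up to i = 6. First occurrence in the window: #7 on 2063-11-19 (6×25 = 150 days in).
2064-07-28 is 402 days after the start; 402 ÷ 25 = 16 remainder 2. Last occurrence in the window: #17 on 2064-07-26.
Occurrences #7 through #17: 11 in total.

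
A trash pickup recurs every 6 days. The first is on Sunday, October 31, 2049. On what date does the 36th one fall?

The 36th occurrence is 35 intervals after the first: 35 × 6 = 210 days after October 31, 2049.
October has 31 days — 0 days to the end of October leaves 210.
November has 30 days (180 left).
December has 31 days (149 left).
January has 31 days (118 left).
February has 28 days (90 left).
March has 31 days (59 left).
April has 30 days (29 left).
29 days into May → May 29, 2050.

May 29, 2050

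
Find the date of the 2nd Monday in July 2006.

The first Monday of July 2006 is July 3.
The 2nd Monday is 1 weeks later: 3 + 7 = 10.

July 10, 2006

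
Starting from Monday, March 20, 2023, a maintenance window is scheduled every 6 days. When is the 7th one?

The 7th occurrence is 6 intervals after the first: 6 × 6 = 36 days after March 20, 2023.
March has 31 days — 11 days to the end of March leaves 25.
25 days into April → April 25, 2023.

April 25, 2023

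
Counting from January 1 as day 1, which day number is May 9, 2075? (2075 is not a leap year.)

Days in months before May: 31 + 28 + 31 + 30 = 120.
Plus 9 days into May → day 129.

129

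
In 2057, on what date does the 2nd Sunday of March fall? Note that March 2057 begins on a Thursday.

March 2057 begins on a Thursday, so the first Sunday is March 4 (3 days later).
The 2nd Sunday is 1 weeks later: 4 + 7 = 11.

March 11, 2057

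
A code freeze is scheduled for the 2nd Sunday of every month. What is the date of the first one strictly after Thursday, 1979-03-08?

1979-03-11

March 1979 starts on a Thursday; its first Sunday is the 4th, so the 2nd Sunday is the 11th — 1979-03-11.
1979-03-11 is after 1979-03-08, so that is the next one.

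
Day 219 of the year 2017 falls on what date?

January has 31 days (219 − 31 = 188 remain).
February has 28 days (188 − 28 = 160 remain).
March has 31 days (160 − 31 = 129 remain).
April has 30 days (129 − 30 = 99 remain).
May has 31 days (99 − 31 = 68 remain).
June has 30 days (68 − 30 = 38 remain).
July has 31 days (38 − 31 = 7 remain).
7 into August → August 7.

2017-08-07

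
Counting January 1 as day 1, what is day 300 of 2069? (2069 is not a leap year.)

October 27, 2069

January has 31 days (300 − 31 = 269 remain).
February has 28 days (269 − 28 = 241 remain).
March has 31 days (241 − 31 = 210 remain).
April has 30 days (210 − 30 = 180 remain).
May has 31 days (180 − 31 = 149 remain).
June has 30 days (149 − 30 = 119 remain).
July has 31 days (119 − 31 = 88 remain).
August has 31 days (88 − 31 = 57 remain).
September has 30 days (57 − 30 = 27 remain).
27 into October → October 27.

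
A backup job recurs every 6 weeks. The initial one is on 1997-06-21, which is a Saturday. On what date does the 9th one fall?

The 9th occurrence is 8 intervals after the first: 8 × 42 = 336 days after 1997-06-21.
June has 30 days — 9 days to the end of June leaves 327.
July has 31 days (296 left).
August has 31 days (265 left).
September has 30 days (235 left).
October has 31 days (204 left).
November has 30 days (174 left).
December has 31 days (143 left).
January has 31 days (112 left).
February has 28 days (84 left).
March has 31 days (53 left).
April has 30 days (23 left).
23 days into May → 1998-05-23.

1998-05-23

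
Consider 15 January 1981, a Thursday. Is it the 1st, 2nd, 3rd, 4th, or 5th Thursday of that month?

Day 15 falls in week ⌈15/7⌉ of the month.
Days 1–7 hold the 1st Thursday, 8–14 the 2nd, 15–21 the 3rd, 22–28 the 4th, 29–31 the 5th.
15 is in the range for the 3rd.

3rd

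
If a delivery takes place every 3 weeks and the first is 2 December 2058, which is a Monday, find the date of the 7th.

7 April 2059

The 7th occurrence is 6 intervals after the first: 6 × 21 = 126 days after 2 December 2058.
December has 31 days — 29 days to the end of December leaves 97.
January has 31 days (66 left).
February has 28 days (38 left).
March has 31 days (7 left).
7 days into April → 7 April 2059.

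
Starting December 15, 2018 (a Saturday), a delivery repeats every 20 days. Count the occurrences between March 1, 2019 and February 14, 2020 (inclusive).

Occurrences land 20·i days after December 15, 2018 for i = 0, 1, 2, …
March 1, 2019 is 76 days after the start; 76 ÷ 20 = 3 remainder 16; since the remainder is 16, round up to i = 4. First occurrence in the window: #5 on March 5, 2019 (4×20 = 80 days in).
February 14, 2020 is 426 days after the start; 426 ÷ 20 = 21 remainder 6. Last occurrence in the window: #22 on February 8, 2020.
Occurrences #5 through #22: 18 in total.

18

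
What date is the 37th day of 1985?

Feb 6, 1985

Jan has 31 days (37 − 31 = 6 remain).
6 into Feb → Feb 6.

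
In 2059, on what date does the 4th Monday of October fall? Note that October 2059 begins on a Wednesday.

2059-10-27

October 2059 begins on a Wednesday, so the first Monday is October 6 (5 days later).
The 4th Monday is 3 weeks later: 6 + 21 = 27.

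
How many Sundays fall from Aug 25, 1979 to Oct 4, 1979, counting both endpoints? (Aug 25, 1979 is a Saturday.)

Aug 25, 1979 is a Saturday; the first Sunday on or after it is Aug 26, 1979 (1 day later).
From Aug 26, 1979 to Oct 4, 1979: 5 + 30 + 4 = 39 days (rest of Aug, Sep, Oct).
39 ÷ 7 = 5 full weeks with remainder 4, so 5 more Sundays after the first → 6.

6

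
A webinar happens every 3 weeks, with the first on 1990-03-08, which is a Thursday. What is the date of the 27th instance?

1991-09-05

The 27th occurrence is 26 intervals after the first: 26 × 21 = 546 days after 1990-03-08.
March has 31 days — 23 days to the end of March leaves 523.
From end of March to end of 1990 is 275 days (248 left).
January has 31 days (217 left).
February has 28 days (189 left).
March has 31 days (158 left).
April has 30 days (128 left).
May has 31 days (97 left).
June has 30 days (67 left).
July has 31 days (36 left).
August has 31 days (5 left).
5 days into September → 1991-09-05.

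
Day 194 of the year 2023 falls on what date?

13 July 2023

January has 31 days (194 − 31 = 163 remain).
February has 28 days (163 − 28 = 135 remain).
March has 31 days (135 − 31 = 104 remain).
April has 30 days (104 − 30 = 74 remain).
May has 31 days (74 − 31 = 43 remain).
June has 30 days (43 − 30 = 13 remain).
13 into July → July 13.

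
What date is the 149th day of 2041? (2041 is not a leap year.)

Jan has 31 days (149 − 31 = 118 remain).
Feb has 28 days (118 − 28 = 90 remain).
Mar has 31 days (90 − 31 = 59 remain).
Apr has 30 days (59 − 30 = 29 remain).
29 into May → May 29.

May 29, 2041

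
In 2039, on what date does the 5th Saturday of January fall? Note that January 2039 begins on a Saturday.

January 2039 begins on a Saturday, so the first Saturday is January 1.
The 5th Saturday is 4 weeks later: 1 + 28 = 29.

January 29, 2039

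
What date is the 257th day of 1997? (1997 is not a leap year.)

January has 31 days (257 − 31 = 226 remain).
February has 28 days (226 − 28 = 198 remain).
March has 31 days (198 − 31 = 167 remain).
April has 30 days (167 − 30 = 137 remain).
May has 31 days (137 − 31 = 106 remain).
June has 30 days (106 − 30 = 76 remain).
July has 31 days (76 − 31 = 45 remain).
August has 31 days (45 − 31 = 14 remain).
14 into September → September 14.

September 14, 1997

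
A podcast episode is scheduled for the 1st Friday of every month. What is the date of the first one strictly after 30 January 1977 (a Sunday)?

4 February 1977

January 1977 starts on a Saturday, so its 1st Friday is 7 January 1977 (6 days in).
That is not after 30 January 1977, so look at February 1977.
February 1977 starts on a Tuesday, so its 1st Friday is 4 February 1977 (3 days in).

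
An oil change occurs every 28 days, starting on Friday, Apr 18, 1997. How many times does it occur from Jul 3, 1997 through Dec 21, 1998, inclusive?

19

Occurrences land 28·i days after Apr 18, 1997 for i = 0, 1, 2, …
Jul 3, 1997 is 76 days after the start; 76 ÷ 28 = 2 remainder 20; since the remainder is 20, round up to i = 3. First occurrence in the window: #4 on Jul 11, 1997 (3×28 = 84 days in).
Dec 21, 1998 is 612 days after the start; 612 ÷ 28 = 21 remainder 24. Last occurrence in the window: #22 on Nov 27, 1998.
Occurrences #4 through #22: 19 in total.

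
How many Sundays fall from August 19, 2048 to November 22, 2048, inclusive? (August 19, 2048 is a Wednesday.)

14

August 19, 2048 is a Wednesday; the first Sunday on or after it is August 23, 2048 (4 days later).
From August 23, 2048 to November 22, 2048: 8 + 30 + 31 + 22 = 91 days (rest of August, September, October, November).
91 ÷ 7 = 13 full weeks with remainder 0, so 13 more Sundays after the first → 14.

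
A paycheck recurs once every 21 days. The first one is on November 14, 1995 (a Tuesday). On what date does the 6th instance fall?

The 6th occurrence is 5 intervals after the first: 5 × 21 = 105 days after November 14, 1995.
November has 30 days — 16 days to the end of November leaves 89.
December has 31 days (58 left).
January has 31 days (27 left).
27 days into February → February 27, 1996.

February 27, 1996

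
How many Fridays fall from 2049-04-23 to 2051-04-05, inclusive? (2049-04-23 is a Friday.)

2049-04-23 is a Friday; the first Friday on or after it is 2049-04-23.
From 2049-04-23 to 2051-04-05: 252 + 365 + 95 = 712 days (rest of 2049, 2050, to 2051-04-05 in 2051).
712 ÷ 7 = 101 full weeks with remainder 5, so 101 more Fridays after the first → 102.

102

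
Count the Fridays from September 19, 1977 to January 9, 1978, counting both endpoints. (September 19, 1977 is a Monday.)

16

September 19, 1977 is a Monday; the first Friday on or after it is September 23, 1977 (4 days later).
From September 23, 1977 to January 9, 1978: 7 + 31 + 30 + 31 + 9 = 108 days (rest of September, October, November, December, January).
108 ÷ 7 = 15 full weeks with remainder 3, so 15 more Fridays after the first → 16.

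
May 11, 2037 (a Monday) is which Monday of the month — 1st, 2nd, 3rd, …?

Day 11 falls in week ⌈11/7⌉ of the month.
Days 1–7 hold the 1st Monday, 8–14 the 2nd, 15–21 the 3rd, 22–28 the 4th, 29–31 the 5th.
11 is in the range for the 2nd.

2nd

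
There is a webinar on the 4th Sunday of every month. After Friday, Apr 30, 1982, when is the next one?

May 23, 1982

Apr 1982 starts on a Thursday; its first Sunday is the 4th, so the 4th Sunday is the 25th — Apr 25, 1982.
That is not after Apr 30, 1982, so look at May 1982.
May 1982 starts on a Saturday; its first Sunday is the 2nd, so the 4th Sunday is the 23rd — May 23, 1982.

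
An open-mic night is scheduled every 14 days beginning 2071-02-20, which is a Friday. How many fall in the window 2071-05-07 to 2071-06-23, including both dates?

Occurrences land 14·i days after 2071-02-20 for i = 0, 1, 2, …
2071-05-07 is 76 days after the start; 76 ÷ 14 = 5 remainder 6; since the remainder is 6, round up to i = 6. First occurrence in the window: #7 on 2071-05-15 (6×14 = 84 days in).
2071-06-23 is 123 days after the start; 123 ÷ 14 = 8 remainder 11. Last occurrence in the window: #9 on 2071-06-12.
Occurrences #7 through #9: 3 in total.

3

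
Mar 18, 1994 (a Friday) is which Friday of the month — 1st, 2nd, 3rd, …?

3rd

Day 18 falls in week ⌈18/7⌉ of the month.
Days 1–7 hold the 1st Friday, 8–14 the 2nd, 15–21 the 3rd, 22–28 the 4th, 29–31 the 5th.
18 is in the range for the 3rd.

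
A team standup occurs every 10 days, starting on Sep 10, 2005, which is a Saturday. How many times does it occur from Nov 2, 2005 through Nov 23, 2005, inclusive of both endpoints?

Occurrences land 10·i days after Sep 10, 2005 for i = 0, 1, 2, …
Nov 2, 2005 is 53 days after the start; 53 ÷ 10 = 5 remainder 3; since the remainder is 3, round up to i = 6. First occurrence in the window: #7 on Nov 9, 2005 (6×10 = 60 days in).
Nov 23, 2005 is 74 days after the start; 74 ÷ 10 = 7 remainder 4. Last occurrence in the window: #8 on Nov 19, 2005.
Occurrences #7 through #8: 2 in total.

2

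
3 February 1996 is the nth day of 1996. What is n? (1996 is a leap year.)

Days in months before February: 31 = 31.
Plus 3 days into February → day 34.

34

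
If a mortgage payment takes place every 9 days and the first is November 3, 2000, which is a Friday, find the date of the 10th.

The 10th occurrence is 9 intervals after the first: 9 × 9 = 81 days after November 3, 2000.
November has 30 days — 27 days to the end of November leaves 54.
December has 31 days (23 left).
23 days into January → January 23, 2001.

January 23, 2001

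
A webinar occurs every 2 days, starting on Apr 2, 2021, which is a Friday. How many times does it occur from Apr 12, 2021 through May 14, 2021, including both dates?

Occurrences land 2·i days after Apr 2, 2021 for i = 0, 1, 2, …
Apr 12, 2021 is 10 days after the start; 10 ÷ 2 = 5 remainder 0. First occurrence in the window: #6 on Apr 12, 2021 (5×2 = 10 days in).
May 14, 2021 is 42 days after the start; 42 ÷ 2 = 21 remainder 0. Last occurrence in the window: #22 on May 14, 2021.
Occurrences #6 through #22: 17 in total.

17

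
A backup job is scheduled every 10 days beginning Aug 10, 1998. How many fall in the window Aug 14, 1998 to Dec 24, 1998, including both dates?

Occurrences land 10·i days after Aug 10, 1998 for i = 0, 1, 2, …
Aug 14, 1998 is 4 days after the start; 4 ÷ 10 = 0 remainder 4; since the remainder is 4, round up to i = 1. First occurrence in the window: #2 on Aug 20, 1998 (1×10 = 10 days in).
Dec 24, 1998 is 136 days after the start; 136 ÷ 10 = 13 remainder 6. Last occurrence in the window: #14 on Dec 18, 1998.
Occurrences #2 through #14: 13 in total.

13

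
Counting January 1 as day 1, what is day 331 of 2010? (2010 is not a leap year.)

January has 31 days (331 − 31 = 300 remain).
February has 28 days (300 − 28 = 272 remain).
March has 31 days (272 − 31 = 241 remain).
April has 30 days (241 − 30 = 211 remain).
May has 31 days (211 − 31 = 180 remain).
June has 30 days (180 − 30 = 150 remain).
July has 31 days (150 − 31 = 119 remain).
August has 31 days (119 − 31 = 88 remain).
September has 30 days (88 − 30 = 58 remain).
October has 31 days (58 − 31 = 27 remain).
27 into November → November 27.

27 November 2010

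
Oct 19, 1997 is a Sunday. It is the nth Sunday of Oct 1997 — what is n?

Day 19 falls in week ⌈19/7⌉ of the month.
Days 1–7 hold the 1st Sunday, 8–14 the 2nd, 15–21 the 3rd, 22–28 the 4th, 29–31 the 5th.
19 is in the range for the 3rd.

3rd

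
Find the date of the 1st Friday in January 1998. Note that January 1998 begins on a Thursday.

1998-01-02

January 1998 begins on a Thursday, so the first Friday is January 2 (1 day later).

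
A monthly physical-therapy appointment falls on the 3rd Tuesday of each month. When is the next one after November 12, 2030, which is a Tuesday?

November 19, 2030

November 2030 starts on a Friday; its first Tuesday is the 5th, so the 3rd Tuesday is the 19th — November 19, 2030.
November 19, 2030 is after November 12, 2030, so that is the next one.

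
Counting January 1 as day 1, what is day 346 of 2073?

2073-12-12

January has 31 days (346 − 31 = 315 remain).
February has 28 days (315 − 28 = 287 remain).
March has 31 days (287 − 31 = 256 remain).
April has 30 days (256 − 30 = 226 remain).
May has 31 days (226 − 31 = 195 remain).
June has 30 days (195 − 30 = 165 remain).
July has 31 days (165 − 31 = 134 remain).
August has 31 days (134 − 31 = 103 remain).
September has 30 days (103 − 30 = 73 remain).
October has 31 days (73 − 31 = 42 remain).
November has 30 days (42 − 30 = 12 remain).
12 into December → December 12.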